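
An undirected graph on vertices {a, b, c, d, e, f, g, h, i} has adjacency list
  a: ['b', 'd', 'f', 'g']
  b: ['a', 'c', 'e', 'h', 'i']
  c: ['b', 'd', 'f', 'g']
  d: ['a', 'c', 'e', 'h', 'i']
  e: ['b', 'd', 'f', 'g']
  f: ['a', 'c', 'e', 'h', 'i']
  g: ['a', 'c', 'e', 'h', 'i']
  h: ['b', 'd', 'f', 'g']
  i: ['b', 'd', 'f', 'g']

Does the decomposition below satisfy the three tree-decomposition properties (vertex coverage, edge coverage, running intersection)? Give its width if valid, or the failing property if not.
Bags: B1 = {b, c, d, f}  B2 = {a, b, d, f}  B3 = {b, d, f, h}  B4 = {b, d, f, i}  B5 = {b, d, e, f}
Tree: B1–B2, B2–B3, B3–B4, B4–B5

A tree decomposition must satisfy three properties: every vertex lies in some bag; for every edge, both endpoints lie together in some bag; and for every vertex, the bags containing it form a connected subtree. Here vertex g appears in no bag, so the decomposition is invalid.

No — vertex g appears in no bag.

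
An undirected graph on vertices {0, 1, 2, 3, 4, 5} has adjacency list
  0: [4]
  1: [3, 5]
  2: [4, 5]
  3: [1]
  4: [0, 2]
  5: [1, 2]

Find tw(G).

A width-1 tree decomposition is:
Bags: B1 = {1, 5}  B2 = {1, 3}  B3 = {2, 5}  B4 = {2, 4}  B5 = {0, 4}
Tree: B1–B2, B1–B3, B3–B4, B4–B5
Every bag has size at most 2, so the width is 2 − 1 = 1 and tw(G) ≤ 1. Any graph with an edge has treewidth ≥ 1, and G has the edge 5–1. Combining the bounds, tw(G) = 1.

1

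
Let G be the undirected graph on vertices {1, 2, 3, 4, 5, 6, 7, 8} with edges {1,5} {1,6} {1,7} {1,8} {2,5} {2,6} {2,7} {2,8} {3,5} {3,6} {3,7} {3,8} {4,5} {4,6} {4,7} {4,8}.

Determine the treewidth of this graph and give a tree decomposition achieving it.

Treewidth 4.
One optimal decomposition is:
Bags: B1 = {1, 2, 3, 4, 6}  B2 = {1, 2, 3, 4, 5}  B3 = {1, 2, 3, 4, 8}  B4 = {1, 2, 3, 4, 7}
Tree: B1–B2, B2–B3, B3–B4

The largest bag has 5 vertices, giving width 4; this decomposition certifies tw(G) ≤ 4. For the lower bound: the 5 vertex sets {1,6}, {3,5}, {4,8}, {2}, {7} are disjoint, each induces a connected subgraph, and every pair is joined by at least one edge of G. Contracting each set to a single vertex therefore yields K_{5} as a minor, and since treewidth is minor-monotone, tw(G) ≥ tw(K_{5}) = 4. Hence tw(G) = 4 exactly.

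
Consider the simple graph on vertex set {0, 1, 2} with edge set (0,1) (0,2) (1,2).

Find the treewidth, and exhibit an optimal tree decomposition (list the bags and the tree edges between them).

With just one bag of size 3, the width is 3 − 1 = 2, so tw(G) ≤ 2. For the lower bound, the 3 vertices {0, 1, 2} are pairwise adjacent, and any tree decomposition puts a clique entirely inside one bag — forcing width ≥ 2. Combining the bounds, tw(G) = 2.

Treewidth 2.
One such decomposition:
Bags: B1 = {0, 1, 2}
Tree: (single bag)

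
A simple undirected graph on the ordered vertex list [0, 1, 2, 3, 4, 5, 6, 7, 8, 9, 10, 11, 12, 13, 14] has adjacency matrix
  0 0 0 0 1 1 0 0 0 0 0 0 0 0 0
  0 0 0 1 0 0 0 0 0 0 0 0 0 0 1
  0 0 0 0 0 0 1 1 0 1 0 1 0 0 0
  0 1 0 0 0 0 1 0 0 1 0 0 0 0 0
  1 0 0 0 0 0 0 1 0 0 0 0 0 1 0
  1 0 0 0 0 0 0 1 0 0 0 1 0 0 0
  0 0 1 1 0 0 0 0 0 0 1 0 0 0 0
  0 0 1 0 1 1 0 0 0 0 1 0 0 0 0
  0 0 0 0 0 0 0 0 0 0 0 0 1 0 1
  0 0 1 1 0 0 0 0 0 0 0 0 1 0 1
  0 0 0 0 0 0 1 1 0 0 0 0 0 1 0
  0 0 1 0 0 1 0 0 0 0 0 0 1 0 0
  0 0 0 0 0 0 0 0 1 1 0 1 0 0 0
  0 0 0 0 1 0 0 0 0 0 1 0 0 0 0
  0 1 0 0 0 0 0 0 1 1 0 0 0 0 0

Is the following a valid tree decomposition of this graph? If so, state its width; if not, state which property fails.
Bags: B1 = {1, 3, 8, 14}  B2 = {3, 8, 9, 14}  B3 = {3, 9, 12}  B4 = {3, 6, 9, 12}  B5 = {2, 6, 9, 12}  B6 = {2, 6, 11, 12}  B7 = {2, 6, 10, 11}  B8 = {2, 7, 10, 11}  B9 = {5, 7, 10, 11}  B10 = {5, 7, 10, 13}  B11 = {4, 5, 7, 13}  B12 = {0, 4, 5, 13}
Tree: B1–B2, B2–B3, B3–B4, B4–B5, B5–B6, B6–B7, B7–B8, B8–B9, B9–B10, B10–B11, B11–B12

No — edge (8,12) lies in no bag.

A tree decomposition must satisfy three properties: every vertex lies in some bag; for every edge, both endpoints lie together in some bag; and for every vertex, the bags containing it form a connected subtree. Here edge (8,12) lies in no bag, so the decomposition is invalid.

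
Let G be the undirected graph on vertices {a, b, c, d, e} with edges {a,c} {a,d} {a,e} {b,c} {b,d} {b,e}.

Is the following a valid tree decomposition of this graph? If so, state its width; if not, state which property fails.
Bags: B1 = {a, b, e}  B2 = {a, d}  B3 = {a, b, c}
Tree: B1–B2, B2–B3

No — edge (b,d) lies in no bag.

A tree decomposition must satisfy three properties: every vertex lies in some bag; for every edge, both endpoints lie together in some bag; and for every vertex, the bags containing it form a connected subtree. Here edge (b,d) lies in no bag, so the decomposition is invalid.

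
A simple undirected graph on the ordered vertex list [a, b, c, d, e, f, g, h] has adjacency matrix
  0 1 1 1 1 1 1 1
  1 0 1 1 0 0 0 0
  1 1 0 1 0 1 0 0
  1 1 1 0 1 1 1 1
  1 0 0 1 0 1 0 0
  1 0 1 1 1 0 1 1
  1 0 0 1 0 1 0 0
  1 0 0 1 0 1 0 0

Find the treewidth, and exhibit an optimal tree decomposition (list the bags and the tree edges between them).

Every bag has size at most 4, so the width is 4 − 1 = 3 and tw(G) ≤ 3. Conversely, {a, d, f, g} is a clique of size 4, and the vertices of any clique must share a bag in every tree decomposition; so some bag has ≥ 4 vertices and tw(G) ≥ 3. Hence tw(G) = 3 exactly.

Treewidth 3.
One such decomposition:
Bags: B1 = {a, c, d, f}  B2 = {a, d, f, g}  B3 = {a, d, f, h}  B4 = {a, d, e, f}  B5 = {a, b, c, d}
Tree: B1–B2, B1–B3, B1–B4, B1–B5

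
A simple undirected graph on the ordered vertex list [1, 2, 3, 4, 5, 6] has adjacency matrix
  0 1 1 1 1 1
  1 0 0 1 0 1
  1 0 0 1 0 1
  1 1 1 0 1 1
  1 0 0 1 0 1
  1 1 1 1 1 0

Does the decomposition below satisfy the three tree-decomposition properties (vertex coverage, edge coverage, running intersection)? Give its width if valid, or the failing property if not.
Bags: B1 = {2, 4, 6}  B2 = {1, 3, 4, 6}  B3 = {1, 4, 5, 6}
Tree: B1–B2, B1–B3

No — edge (1,2) lies in no bag.

A tree decomposition must satisfy three properties: every vertex lies in some bag; for every edge, both endpoints lie together in some bag; and for every vertex, the bags containing it form a connected subtree. Here edge (1,2) lies in no bag, so the decomposition is invalid.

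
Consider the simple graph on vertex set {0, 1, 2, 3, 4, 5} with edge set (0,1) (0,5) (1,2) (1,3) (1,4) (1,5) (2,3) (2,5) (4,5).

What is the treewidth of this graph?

A width-2 tree decomposition is:
Bags: B1 = {1, 2, 3}  B2 = {1, 2, 5}  B3 = {1, 4, 5}  B4 = {0, 1, 5}
Tree: B1–B2, B2–B3, B3–B4
The largest bag has 3 vertices, giving width 2; this decomposition certifies tw(G) ≤ 2. For the lower bound, the 3 vertices {1, 2, 3} are pairwise adjacent, and any tree decomposition puts a clique entirely inside one bag — forcing width ≥ 2. Hence tw(G) = 2 exactly.

2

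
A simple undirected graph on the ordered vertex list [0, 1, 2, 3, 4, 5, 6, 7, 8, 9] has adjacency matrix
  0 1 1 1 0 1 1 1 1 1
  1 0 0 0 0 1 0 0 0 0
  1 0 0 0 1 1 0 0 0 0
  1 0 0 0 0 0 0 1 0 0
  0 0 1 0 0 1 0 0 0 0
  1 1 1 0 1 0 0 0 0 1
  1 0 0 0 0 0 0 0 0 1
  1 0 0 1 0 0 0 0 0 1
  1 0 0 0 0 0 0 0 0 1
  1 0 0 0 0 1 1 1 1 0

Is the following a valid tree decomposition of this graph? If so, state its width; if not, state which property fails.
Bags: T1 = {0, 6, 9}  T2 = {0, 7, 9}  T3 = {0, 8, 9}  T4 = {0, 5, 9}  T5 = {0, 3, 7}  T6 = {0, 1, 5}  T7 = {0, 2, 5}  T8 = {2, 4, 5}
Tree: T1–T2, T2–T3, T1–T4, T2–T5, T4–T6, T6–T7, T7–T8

Checking the three conditions: (i) the bags cover all of {0, 1, 2, 3, 4, 5, 6, 7, 8, 9}; (ii) for each edge, some bag contains both endpoints; (iii) the bags containing any fixed vertex form a subtree. All hold, so the decomposition is valid with width 3 − 1 = 2.

Yes; width 2.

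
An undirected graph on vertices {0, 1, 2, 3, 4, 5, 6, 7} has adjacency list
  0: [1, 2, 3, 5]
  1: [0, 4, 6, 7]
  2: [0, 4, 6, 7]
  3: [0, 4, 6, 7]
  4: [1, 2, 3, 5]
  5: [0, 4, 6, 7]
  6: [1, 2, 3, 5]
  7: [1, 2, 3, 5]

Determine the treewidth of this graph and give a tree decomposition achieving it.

Treewidth 4.
Bags: B1 = {0, 2, 4, 6, 7}  B2 = {0, 4, 5, 6, 7}  B3 = {0, 1, 4, 6, 7}  B4 = {0, 3, 4, 6, 7}
Tree: B1–B2, B2–B3, B3–B4

The largest bag has 5 vertices, giving width 4; this decomposition certifies tw(G) ≤ 4. For the lower bound: the 5 vertex sets {2,4}, {5,7}, {1,6}, {0}, {3} are disjoint, each induces a connected subgraph, and every pair is joined by at least one edge of G. Contracting each set to a single vertex therefore yields K_{5} as a minor, and since treewidth is minor-monotone, tw(G) ≥ tw(K_{5}) = 4. The upper and lower bounds meet at 4, so that is the treewidth.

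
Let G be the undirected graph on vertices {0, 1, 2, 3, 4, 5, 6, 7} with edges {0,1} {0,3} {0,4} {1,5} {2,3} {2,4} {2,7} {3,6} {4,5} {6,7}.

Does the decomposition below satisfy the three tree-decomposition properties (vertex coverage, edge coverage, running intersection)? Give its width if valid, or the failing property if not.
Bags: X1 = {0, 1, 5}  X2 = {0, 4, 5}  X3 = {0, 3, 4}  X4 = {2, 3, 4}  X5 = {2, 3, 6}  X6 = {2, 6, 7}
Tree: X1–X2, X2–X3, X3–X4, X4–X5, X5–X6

Every vertex of G appears in some bag (union = {0, 1, 2, 3, 4, 5, 6, 7}); every edge is covered by a bag; and for each vertex v the set of bags containing v is connected in the bag tree. The decomposition is therefore valid. The largest bag has 3 vertices, so the width is 2.

Yes; width 2.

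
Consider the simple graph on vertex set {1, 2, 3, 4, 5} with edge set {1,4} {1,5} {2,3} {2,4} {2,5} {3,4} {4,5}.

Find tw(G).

A width-2 tree decomposition is:
Bags: B1 = {1, 4, 5}  B2 = {2, 4, 5}  B3 = {2, 3, 4}
Tree: B1–B2, B2–B3
The largest bag has 3 vertices, giving width 2; this decomposition certifies tw(G) ≤ 2. Conversely, {1, 4, 5} is a clique of size 3, and the vertices of any clique must share a bag in every tree decomposition; so some bag has ≥ 3 vertices and tw(G) ≥ 2. Hence tw(G) = 2 exactly.

2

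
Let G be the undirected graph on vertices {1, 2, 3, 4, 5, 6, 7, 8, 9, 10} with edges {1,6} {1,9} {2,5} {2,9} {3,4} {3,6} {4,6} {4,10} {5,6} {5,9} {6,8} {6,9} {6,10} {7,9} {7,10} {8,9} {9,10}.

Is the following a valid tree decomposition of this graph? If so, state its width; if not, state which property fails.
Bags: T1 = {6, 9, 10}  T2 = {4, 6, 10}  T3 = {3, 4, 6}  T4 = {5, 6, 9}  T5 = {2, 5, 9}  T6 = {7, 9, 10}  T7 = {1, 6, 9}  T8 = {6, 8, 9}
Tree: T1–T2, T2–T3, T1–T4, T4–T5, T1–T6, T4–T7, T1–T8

Yes; width 2.

Checking the three conditions: (i) the bags cover all of {1, 2, 3, 4, 5, 6, 7, 8, 9, 10}; (ii) for each edge, some bag contains both endpoints; (iii) the bags containing any fixed vertex form a subtree. All hold, so the decomposition is valid with width 3 − 1 = 2.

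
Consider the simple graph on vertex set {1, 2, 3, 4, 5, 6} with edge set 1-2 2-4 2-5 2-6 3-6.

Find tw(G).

1

A width-1 tree decomposition is:
Bags: B1 = {1, 2}  B2 = {2, 6}  B3 = {2, 4}  B4 = {3, 6}  B5 = {2, 5}
Tree: B1–B2, B2–B3, B2–B4, B3–B5
Each bag holds 2 vertices, so the decomposition has width 1, which upper-bounds the treewidth. Any graph with an edge has treewidth ≥ 1, and G has the edge 2–1. The upper and lower bounds meet at 1, so that is the treewidth.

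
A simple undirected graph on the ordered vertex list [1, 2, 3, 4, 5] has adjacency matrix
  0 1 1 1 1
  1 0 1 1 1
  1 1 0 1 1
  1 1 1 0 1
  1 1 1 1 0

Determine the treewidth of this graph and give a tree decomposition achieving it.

With just one bag of size 5, the width is 5 − 1 = 4, so tw(G) ≤ 4. Conversely, {1, 2, 3, 4, 5} is a clique of size 5, and the vertices of any clique must share a bag in every tree decomposition; so some bag has ≥ 5 vertices and tw(G) ≥ 4. Combining the bounds, tw(G) = 4.

Treewidth 4.
One optimal decomposition is:
Bags: B1 = {1, 2, 3, 4, 5}
Tree: (single bag)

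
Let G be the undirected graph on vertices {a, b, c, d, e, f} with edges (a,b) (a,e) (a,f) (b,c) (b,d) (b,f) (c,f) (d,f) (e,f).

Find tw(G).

A width-2 tree decomposition is:
Bags: B1 = {a, b, f}  B2 = {b, c, f}  B3 = {b, d, f}  B4 = {a, e, f}
Tree: B1–B2, B1–B3, B1–B4
The largest bag has 3 vertices, giving width 2; this decomposition certifies tw(G) ≤ 2. On the other hand G contains the 3-clique {a, e, f}. A clique must lie in a single bag of any decomposition, so no decomposition can have width below 2. Hence tw(G) = 2 exactly.

2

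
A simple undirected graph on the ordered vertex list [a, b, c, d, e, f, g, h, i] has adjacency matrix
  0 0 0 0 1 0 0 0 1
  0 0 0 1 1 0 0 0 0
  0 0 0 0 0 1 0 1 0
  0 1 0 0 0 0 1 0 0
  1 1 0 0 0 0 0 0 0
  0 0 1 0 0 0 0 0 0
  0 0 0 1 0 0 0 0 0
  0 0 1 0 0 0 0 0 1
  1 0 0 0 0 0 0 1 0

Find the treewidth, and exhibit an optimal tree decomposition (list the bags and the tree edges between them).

Every bag has size at most 2, so the width is 2 − 1 = 1 and tw(G) ≤ 1. G has an edge, so its treewidth is at least 1. Combining the bounds, tw(G) = 1.

Treewidth 1.
One such decomposition:
Bags: B1 = {d, g}  B2 = {b, d}  B3 = {b, e}  B4 = {a, e}  B5 = {a, i}  B6 = {h, i}  B7 = {c, h}  B8 = {c, f}
Tree: B1–B2, B2–B3, B3–B4, B4–B5, B5–B6, B6–B7, B7–B8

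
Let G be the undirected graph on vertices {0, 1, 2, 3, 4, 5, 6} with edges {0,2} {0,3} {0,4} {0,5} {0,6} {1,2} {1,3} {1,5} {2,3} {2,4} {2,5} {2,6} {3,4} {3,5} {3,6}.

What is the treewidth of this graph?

3

A width-3 tree decomposition is:
Bags: B1 = {0, 2, 3, 5}  B2 = {1, 2, 3, 5}  B3 = {0, 2, 3, 6}  B4 = {0, 2, 3, 4}
Tree: B1–B2, B1–B3, B1–B4
Every bag has size at most 4, so the width is 4 − 1 = 3 and tw(G) ≤ 3. Conversely, {0, 2, 3, 4} is a clique of size 4, and the vertices of any clique must share a bag in every tree decomposition; so some bag has ≥ 4 vertices and tw(G) ≥ 3. Hence tw(G) = 3 exactly.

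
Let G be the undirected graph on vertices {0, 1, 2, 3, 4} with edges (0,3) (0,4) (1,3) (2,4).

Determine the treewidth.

A width-1 tree decomposition is:
Bags: B1 = {2, 4}  B2 = {0, 4}  B3 = {0, 3}  B4 = {1, 3}
Tree: B1–B2, B2–B3, B3–B4
The largest bag has 2 vertices, giving width 1; this decomposition certifies tw(G) ≤ 1. Any graph with an edge has treewidth ≥ 1, and G has the edge 2–4. Therefore the treewidth is 1.

1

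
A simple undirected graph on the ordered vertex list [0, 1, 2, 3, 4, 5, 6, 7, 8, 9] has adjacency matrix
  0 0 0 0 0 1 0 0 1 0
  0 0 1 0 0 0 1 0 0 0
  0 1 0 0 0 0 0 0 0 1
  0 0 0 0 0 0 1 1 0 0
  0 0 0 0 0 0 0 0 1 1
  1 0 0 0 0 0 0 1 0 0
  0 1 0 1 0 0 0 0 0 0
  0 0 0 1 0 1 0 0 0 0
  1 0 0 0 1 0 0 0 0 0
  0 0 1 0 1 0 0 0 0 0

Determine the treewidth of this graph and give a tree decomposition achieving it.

Treewidth 2.
One such decomposition:
Bags: B1 = {0, 4, 8}  B2 = {0, 4, 9}  B3 = {0, 2, 9}  B4 = {0, 1, 2}  B5 = {0, 1, 6}  B6 = {0, 3, 6}  B7 = {0, 3, 7}  B8 = {0, 5, 7}
Tree: B1–B2, B2–B3, B3–B4, B4–B5, B5–B6, B6–B7, B7–B8

Every bag has size at most 3, so the width is 3 − 1 = 2 and tw(G) ≤ 2. Since 0–8–4–9–2–1–6–3–7–5–0 is a cycle in G, G is not acyclic. Forests are exactly the graphs of treewidth ≤ 1, so tw(G) ≥ 2. Combining the bounds, tw(G) = 2.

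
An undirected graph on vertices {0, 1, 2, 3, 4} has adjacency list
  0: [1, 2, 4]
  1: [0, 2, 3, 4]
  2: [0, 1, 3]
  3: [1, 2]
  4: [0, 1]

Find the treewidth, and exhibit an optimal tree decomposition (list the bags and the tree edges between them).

The largest bag has 3 vertices, giving width 2; this decomposition certifies tw(G) ≤ 2. On the other hand G contains the 3-clique {0, 1, 2}. A clique must lie in a single bag of any decomposition, so no decomposition can have width below 2. The upper and lower bounds meet at 2, so that is the treewidth.

Treewidth 2.
Bags: B1 = {0, 1, 2}  B2 = {0, 1, 4}  B3 = {1, 2, 3}
Tree: B1–B2, B1–B3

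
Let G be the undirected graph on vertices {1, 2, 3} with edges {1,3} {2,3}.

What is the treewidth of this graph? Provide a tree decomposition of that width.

Treewidth 1.
One such decomposition:
Bags: B1 = {2, 3}  B2 = {1, 3}
Tree: B1–B2

The largest bag has 2 vertices, giving width 1; this decomposition certifies tw(G) ≤ 1. Any graph with an edge has treewidth ≥ 1, and G has the edge 2–3. Therefore the treewidth is 1.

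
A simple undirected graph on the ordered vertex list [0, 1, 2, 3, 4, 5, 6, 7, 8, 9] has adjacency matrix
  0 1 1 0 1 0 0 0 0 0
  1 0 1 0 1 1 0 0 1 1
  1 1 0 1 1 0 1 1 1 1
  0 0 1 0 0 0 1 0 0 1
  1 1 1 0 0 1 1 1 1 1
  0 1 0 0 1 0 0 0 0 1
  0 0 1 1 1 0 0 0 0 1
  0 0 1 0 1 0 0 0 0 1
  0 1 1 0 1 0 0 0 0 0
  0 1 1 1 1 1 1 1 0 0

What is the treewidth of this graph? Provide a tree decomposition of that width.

Every bag has size at most 4, so the width is 4 − 1 = 3 and tw(G) ≤ 3. Conversely, {2, 3, 6, 9} is a clique of size 4, and the vertices of any clique must share a bag in every tree decomposition; so some bag has ≥ 4 vertices and tw(G) ≥ 3. The upper and lower bounds meet at 3, so that is the treewidth.

Treewidth 3.
One such decomposition:
Bags: B1 = {2, 4, 7, 9}  B2 = {1, 2, 4, 9}  B3 = {0, 1, 2, 4}  B4 = {1, 4, 5, 9}  B5 = {1, 2, 4, 8}  B6 = {2, 4, 6, 9}  B7 = {2, 3, 6, 9}
Tree: B1–B2, B2–B3, B2–B4, B3–B5, B2–B6, B6–B7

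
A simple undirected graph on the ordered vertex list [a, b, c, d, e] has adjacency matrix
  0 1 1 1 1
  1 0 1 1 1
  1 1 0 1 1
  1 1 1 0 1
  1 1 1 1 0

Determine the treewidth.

4

A width-4 tree decomposition is:
Bags: B1 = {a, b, c, d, e}
Tree: (single bag)
With just one bag of size 5, the width is 5 − 1 = 4, so tw(G) ≤ 4. For the lower bound, the 5 vertices {a, b, c, d, e} are pairwise adjacent, and any tree decomposition puts a clique entirely inside one bag — forcing width ≥ 4. Hence tw(G) = 4 exactly.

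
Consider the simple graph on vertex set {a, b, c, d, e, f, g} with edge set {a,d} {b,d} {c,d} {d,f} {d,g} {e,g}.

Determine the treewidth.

1

A width-1 tree decomposition is:
Bags: B1 = {b, d}  B2 = {d, f}  B3 = {d, g}  B4 = {c, d}  B5 = {e, g}  B6 = {a, d}
Tree: B1–B2, B1–B3, B3–B4, B3–B5, B4–B6
Each bag holds 2 vertices, so the decomposition has width 1, which upper-bounds the treewidth. Since G has at least one edge (e.g. d–b), it is not an edgeless graph, so tw(G) ≥ 1. Therefore the treewidth is 1.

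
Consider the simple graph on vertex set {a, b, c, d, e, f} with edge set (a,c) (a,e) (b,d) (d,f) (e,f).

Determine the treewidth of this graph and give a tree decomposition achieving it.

Treewidth 1.
Bags: B1 = {a, c}  B2 = {a, e}  B3 = {e, f}  B4 = {d, f}  B5 = {b, d}
Tree: B1–B2, B2–B3, B3–B4, B4–B5

Every bag has size at most 2, so the width is 2 − 1 = 1 and tw(G) ≤ 1. Any graph with an edge has treewidth ≥ 1, and G has the edge c–a. The upper and lower bounds meet at 1, so that is the treewidth.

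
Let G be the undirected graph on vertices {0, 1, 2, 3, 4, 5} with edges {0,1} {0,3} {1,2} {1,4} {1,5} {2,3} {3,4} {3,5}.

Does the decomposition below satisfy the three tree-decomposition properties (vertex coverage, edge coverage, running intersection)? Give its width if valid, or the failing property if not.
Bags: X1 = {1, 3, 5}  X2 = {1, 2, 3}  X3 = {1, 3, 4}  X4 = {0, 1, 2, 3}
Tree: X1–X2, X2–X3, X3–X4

No — bags containing vertex 2 are not connected in the tree.

A tree decomposition must satisfy three properties: every vertex lies in some bag; for every edge, both endpoints lie together in some bag; and for every vertex, the bags containing it form a connected subtree. Here bags containing vertex 2 are not connected in the tree, so the decomposition is invalid.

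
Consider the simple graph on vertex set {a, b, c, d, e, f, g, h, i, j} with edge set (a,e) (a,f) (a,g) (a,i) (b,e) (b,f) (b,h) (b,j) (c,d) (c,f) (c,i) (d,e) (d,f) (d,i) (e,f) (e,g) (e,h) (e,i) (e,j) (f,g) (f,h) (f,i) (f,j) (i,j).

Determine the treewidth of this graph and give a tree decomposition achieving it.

Treewidth 3.
One optimal decomposition is:
Bags: B1 = {e, f, i, j}  B2 = {d, e, f, i}  B3 = {a, e, f, i}  B4 = {b, e, f, j}  B5 = {b, e, f, h}  B6 = {c, d, f, i}  B7 = {a, e, f, g}
Tree: B1–B2, B1–B3, B1–B4, B4–B5, B2–B6, B3–B7

Each bag holds 4 vertices, so the decomposition has width 3, which upper-bounds the treewidth. For the lower bound, the 4 vertices {a, e, f, g} are pairwise adjacent, and any tree decomposition puts a clique entirely inside one bag — forcing width ≥ 3. Therefore the treewidth is 3.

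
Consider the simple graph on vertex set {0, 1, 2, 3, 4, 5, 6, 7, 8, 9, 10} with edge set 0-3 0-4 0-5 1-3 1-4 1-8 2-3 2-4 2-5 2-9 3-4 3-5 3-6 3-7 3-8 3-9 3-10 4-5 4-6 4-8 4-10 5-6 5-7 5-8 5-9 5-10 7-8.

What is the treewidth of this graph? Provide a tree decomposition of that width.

Treewidth 3.
One optimal decomposition is:
Bags: B1 = {3, 4, 5, 6}  B2 = {0, 3, 4, 5}  B3 = {2, 3, 4, 5}  B4 = {3, 4, 5, 8}  B5 = {1, 3, 4, 8}  B6 = {3, 5, 7, 8}  B7 = {3, 4, 5, 10}  B8 = {2, 3, 5, 9}
Tree: B1–B2, B1–B3, B3–B4, B4–B5, B4–B6, B1–B7, B3–B8

The largest bag has 4 vertices, giving width 3; this decomposition certifies tw(G) ≤ 3. Conversely, {1, 3, 4, 8} is a clique of size 4, and the vertices of any clique must share a bag in every tree decomposition; so some bag has ≥ 4 vertices and tw(G) ≥ 3. Hence tw(G) = 3 exactly.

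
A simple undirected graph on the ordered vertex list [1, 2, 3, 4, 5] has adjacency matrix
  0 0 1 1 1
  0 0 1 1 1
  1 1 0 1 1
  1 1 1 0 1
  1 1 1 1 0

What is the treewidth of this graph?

A width-3 tree decomposition is:
Bags: B1 = {2, 3, 4, 5}  B2 = {1, 3, 4, 5}
Tree: B1–B2
The largest bag has 4 vertices, giving width 3; this decomposition certifies tw(G) ≤ 3. Conversely, {1, 3, 4, 5} is a clique of size 4, and the vertices of any clique must share a bag in every tree decomposition; so some bag has ≥ 4 vertices and tw(G) ≥ 3. The upper and lower bounds meet at 3, so that is the treewidth.

3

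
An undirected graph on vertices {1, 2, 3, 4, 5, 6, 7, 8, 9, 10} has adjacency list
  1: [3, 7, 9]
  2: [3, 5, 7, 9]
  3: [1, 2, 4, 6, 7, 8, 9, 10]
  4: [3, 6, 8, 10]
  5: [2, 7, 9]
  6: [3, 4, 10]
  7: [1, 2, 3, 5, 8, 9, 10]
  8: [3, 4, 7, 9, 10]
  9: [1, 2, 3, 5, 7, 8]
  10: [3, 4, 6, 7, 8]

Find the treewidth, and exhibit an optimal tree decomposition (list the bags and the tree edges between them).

The largest bag has 4 vertices, giving width 3; this decomposition certifies tw(G) ≤ 3. Conversely, {3, 4, 8, 10} is a clique of size 4, and the vertices of any clique must share a bag in every tree decomposition; so some bag has ≥ 4 vertices and tw(G) ≥ 3. The upper and lower bounds meet at 3, so that is the treewidth.

Treewidth 3.
Bags: B1 = {3, 7, 8, 9}  B2 = {2, 3, 7, 9}  B3 = {2, 5, 7, 9}  B4 = {1, 3, 7, 9}  B5 = {3, 7, 8, 10}  B6 = {3, 4, 8, 10}  B7 = {3, 4, 6, 10}
Tree: B1–B2, B2–B3, B1–B4, B1–B5, B5–B6, B6–B7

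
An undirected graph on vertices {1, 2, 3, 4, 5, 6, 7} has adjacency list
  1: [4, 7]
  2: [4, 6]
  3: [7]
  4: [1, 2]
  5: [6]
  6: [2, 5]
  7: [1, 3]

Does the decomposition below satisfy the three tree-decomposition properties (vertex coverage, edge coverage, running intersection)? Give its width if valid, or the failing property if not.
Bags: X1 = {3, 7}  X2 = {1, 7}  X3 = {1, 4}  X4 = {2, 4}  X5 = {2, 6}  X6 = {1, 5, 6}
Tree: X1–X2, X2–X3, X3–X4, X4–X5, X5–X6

No — bags containing vertex 1 are not connected in the tree.

A tree decomposition must satisfy three properties: every vertex lies in some bag; for every edge, both endpoints lie together in some bag; and for every vertex, the bags containing it form a connected subtree. Here bags containing vertex 1 are not connected in the tree, so the decomposition is invalid.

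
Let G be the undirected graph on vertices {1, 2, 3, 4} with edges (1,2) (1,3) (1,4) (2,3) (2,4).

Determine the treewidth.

A width-2 tree decomposition is:
Bags: B1 = {1, 2, 4}  B2 = {1, 2, 3}
Tree: B1–B2
Each bag holds 3 vertices, so the decomposition has width 2, which upper-bounds the treewidth. On the other hand G contains the 3-clique {1, 2, 3}. A clique must lie in a single bag of any decomposition, so no decomposition can have width below 2. Therefore the treewidth is 2.

2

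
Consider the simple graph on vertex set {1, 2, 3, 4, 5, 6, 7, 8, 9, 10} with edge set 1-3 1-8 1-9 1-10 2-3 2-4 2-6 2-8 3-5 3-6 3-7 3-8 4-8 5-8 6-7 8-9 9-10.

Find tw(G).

A width-2 tree decomposition is:
Bags: B1 = {2, 3, 6}  B2 = {2, 3, 8}  B3 = {1, 3, 8}  B4 = {1, 8, 9}  B5 = {2, 4, 8}  B6 = {1, 9, 10}  B7 = {3, 5, 8}  B8 = {3, 6, 7}
Tree: B1–B2, B2–B3, B3–B4, B2–B5, B4–B6, B3–B7, B1–B8
Every bag has size at most 3, so the width is 3 − 1 = 2 and tw(G) ≤ 2. Conversely, {1, 8, 9} is a clique of size 3, and the vertices of any clique must share a bag in every tree decomposition; so some bag has ≥ 3 vertices and tw(G) ≥ 2. Therefore the treewidth is 2.

2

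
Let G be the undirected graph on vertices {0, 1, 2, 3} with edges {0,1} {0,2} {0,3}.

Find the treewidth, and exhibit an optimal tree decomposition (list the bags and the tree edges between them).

Every bag has size at most 2, so the width is 2 − 1 = 1 and tw(G) ≤ 1. Any graph with an edge has treewidth ≥ 1, and G has the edge 1–0. Therefore the treewidth is 1.

Treewidth 1.
One optimal decomposition is:
Bags: B1 = {0, 1}  B2 = {0, 2}  B3 = {0, 3}
Tree: B1–B2, B1–B3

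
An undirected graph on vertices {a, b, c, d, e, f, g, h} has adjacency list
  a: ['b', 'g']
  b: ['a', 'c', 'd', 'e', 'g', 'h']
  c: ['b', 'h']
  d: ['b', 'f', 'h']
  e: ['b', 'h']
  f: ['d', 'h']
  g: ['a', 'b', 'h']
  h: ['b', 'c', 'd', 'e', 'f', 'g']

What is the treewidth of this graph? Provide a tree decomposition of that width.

Treewidth 2.
Bags: B1 = {a, b, g}  B2 = {b, g, h}  B3 = {b, c, h}  B4 = {b, e, h}  B5 = {b, d, h}  B6 = {d, f, h}
Tree: B1–B2, B2–B3, B3–B4, B2–B5, B5–B6

Every bag has size at most 3, so the width is 3 − 1 = 2 and tw(G) ≤ 2. On the other hand G contains the 3-clique {d, f, h}. A clique must lie in a single bag of any decomposition, so no decomposition can have width below 2. Therefore the treewidth is 2.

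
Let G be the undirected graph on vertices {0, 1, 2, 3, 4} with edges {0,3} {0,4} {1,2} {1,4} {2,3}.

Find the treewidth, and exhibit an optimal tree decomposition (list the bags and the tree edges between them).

The largest bag has 3 vertices, giving width 2; this decomposition certifies tw(G) ≤ 2. The edges 1–2–3–0–4–1 form a cycle, so G is not a tree and its treewidth is at least 2. The upper and lower bounds meet at 2, so that is the treewidth.

Treewidth 2.
Bags: B1 = {1, 2, 3}  B2 = {0, 1, 3}  B3 = {0, 1, 4}
Tree: B1–B2, B2–B3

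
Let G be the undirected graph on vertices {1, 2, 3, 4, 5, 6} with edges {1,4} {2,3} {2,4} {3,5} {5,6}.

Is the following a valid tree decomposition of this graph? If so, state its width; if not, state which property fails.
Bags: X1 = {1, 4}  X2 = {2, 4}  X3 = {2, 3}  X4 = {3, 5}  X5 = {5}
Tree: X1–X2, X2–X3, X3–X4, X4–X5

A tree decomposition must satisfy three properties: every vertex lies in some bag; for every edge, both endpoints lie together in some bag; and for every vertex, the bags containing it form a connected subtree. Here vertex 6 appears in no bag, so the decomposition is invalid.

No — vertex 6 appears in no bag.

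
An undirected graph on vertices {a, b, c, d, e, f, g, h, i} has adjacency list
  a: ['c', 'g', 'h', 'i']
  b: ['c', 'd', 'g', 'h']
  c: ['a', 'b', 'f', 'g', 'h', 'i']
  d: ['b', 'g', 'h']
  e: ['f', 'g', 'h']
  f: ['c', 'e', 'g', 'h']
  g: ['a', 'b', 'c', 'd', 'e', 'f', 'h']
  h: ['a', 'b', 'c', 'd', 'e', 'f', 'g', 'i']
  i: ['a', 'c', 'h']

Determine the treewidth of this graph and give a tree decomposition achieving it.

The largest bag has 4 vertices, giving width 3; this decomposition certifies tw(G) ≤ 3. Conversely, {b, d, g, h} is a clique of size 4, and the vertices of any clique must share a bag in every tree decomposition; so some bag has ≥ 4 vertices and tw(G) ≥ 3. The upper and lower bounds meet at 3, so that is the treewidth.

Treewidth 3.
One optimal decomposition is:
Bags: B1 = {c, f, g, h}  B2 = {a, c, g, h}  B3 = {b, c, g, h}  B4 = {a, c, h, i}  B5 = {e, f, g, h}  B6 = {b, d, g, h}
Tree: B1–B2, B2–B3, B2–B4, B1–B5, B3–B6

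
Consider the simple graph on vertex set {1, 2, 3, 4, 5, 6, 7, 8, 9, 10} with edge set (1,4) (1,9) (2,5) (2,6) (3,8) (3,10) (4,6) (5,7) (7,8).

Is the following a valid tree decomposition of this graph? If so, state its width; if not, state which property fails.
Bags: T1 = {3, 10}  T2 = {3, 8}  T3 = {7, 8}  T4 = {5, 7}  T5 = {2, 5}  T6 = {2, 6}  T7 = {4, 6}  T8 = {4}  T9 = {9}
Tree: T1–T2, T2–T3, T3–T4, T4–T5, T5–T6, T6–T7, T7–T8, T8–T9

A tree decomposition must satisfy three properties: every vertex lies in some bag; for every edge, both endpoints lie together in some bag; and for every vertex, the bags containing it form a connected subtree. Here vertex 1 appears in no bag, so the decomposition is invalid.

No — vertex 1 appears in no bag.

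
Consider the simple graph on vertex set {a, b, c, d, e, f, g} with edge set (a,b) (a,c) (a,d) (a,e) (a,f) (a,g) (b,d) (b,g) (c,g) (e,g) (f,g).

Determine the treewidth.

2

A width-2 tree decomposition is:
Bags: B1 = {a, b, g}  B2 = {a, b, d}  B3 = {a, f, g}  B4 = {a, e, g}  B5 = {a, c, g}
Tree: B1–B2, B1–B3, B1–B4, B3–B5
Each bag holds 3 vertices, so the decomposition has width 2, which upper-bounds the treewidth. For the lower bound, the 3 vertices {a, b, d} are pairwise adjacent, and any tree decomposition puts a clique entirely inside one bag — forcing width ≥ 2. Hence tw(G) = 2 exactly.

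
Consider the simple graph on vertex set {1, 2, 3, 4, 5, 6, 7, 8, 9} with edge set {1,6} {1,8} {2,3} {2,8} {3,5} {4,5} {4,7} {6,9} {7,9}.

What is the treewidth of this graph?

A width-2 tree decomposition is:
Bags: B1 = {1, 2, 8}  B2 = {1, 2, 6}  B3 = {2, 6, 9}  B4 = {2, 7, 9}  B5 = {2, 4, 7}  B6 = {2, 4, 5}  B7 = {2, 3, 5}
Tree: B1–B2, B2–B3, B3–B4, B4–B5, B5–B6, B6–B7
Each bag holds 3 vertices, so the decomposition has width 2, which upper-bounds the treewidth. For the lower bound, G contains the cycle 2–8–1–6–9–7–4–5–3–2, so G is not a forest; only forests have treewidth ≤ 1, hence tw(G) ≥ 2. Combining the bounds, tw(G) = 2.

2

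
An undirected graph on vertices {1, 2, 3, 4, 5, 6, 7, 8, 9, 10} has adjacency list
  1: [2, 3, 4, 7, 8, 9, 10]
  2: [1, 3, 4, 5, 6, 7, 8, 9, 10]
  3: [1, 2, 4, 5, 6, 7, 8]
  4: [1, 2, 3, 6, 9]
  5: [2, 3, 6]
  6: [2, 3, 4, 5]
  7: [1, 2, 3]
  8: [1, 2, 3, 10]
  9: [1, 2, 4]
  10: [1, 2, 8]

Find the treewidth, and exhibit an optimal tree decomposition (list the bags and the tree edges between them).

Every bag has size at most 4, so the width is 4 − 1 = 3 and tw(G) ≤ 3. Conversely, {1, 2, 4, 9} is a clique of size 4, and the vertices of any clique must share a bag in every tree decomposition; so some bag has ≥ 4 vertices and tw(G) ≥ 3. Hence tw(G) = 3 exactly.

Treewidth 3.
One such decomposition:
Bags: B1 = {1, 2, 3, 4}  B2 = {1, 2, 3, 8}  B3 = {1, 2, 3, 7}  B4 = {1, 2, 8, 10}  B5 = {1, 2, 4, 9}  B6 = {2, 3, 4, 6}  B7 = {2, 3, 5, 6}
Tree: B1–B2, B2–B3, B2–B4, B1–B5, B1–B6, B6–B7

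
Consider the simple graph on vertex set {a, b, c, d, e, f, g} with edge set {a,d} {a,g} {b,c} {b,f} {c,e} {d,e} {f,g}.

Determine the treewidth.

A width-2 tree decomposition is:
Bags: B1 = {b, c, f}  B2 = {c, f, g}  B3 = {a, c, g}  B4 = {a, c, d}  B5 = {c, d, e}
Tree: B1–B2, B2–B3, B3–B4, B4–B5
Every bag has size at most 3, so the width is 3 − 1 = 2 and tw(G) ≤ 2. For the lower bound, G contains the cycle c–b–f–g–a–d–e–c, so G is not a forest; only forests have treewidth ≤ 1, hence tw(G) ≥ 2. Therefore the treewidth is 2.

2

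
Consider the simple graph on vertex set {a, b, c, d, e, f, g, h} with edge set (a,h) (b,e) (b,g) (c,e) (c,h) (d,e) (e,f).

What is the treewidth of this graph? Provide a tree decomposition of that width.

Each bag holds 2 vertices, so the decomposition has width 1, which upper-bounds the treewidth. Any graph with an edge has treewidth ≥ 1, and G has the edge e–d. The upper and lower bounds meet at 1, so that is the treewidth.

Treewidth 1.
One optimal decomposition is:
Bags: B1 = {d, e}  B2 = {c, e}  B3 = {b, e}  B4 = {c, h}  B5 = {a, h}  B6 = {b, g}  B7 = {e, f}
Tree: B1–B2, B2–B3, B2–B4, B4–B5, B3–B6, B3–B7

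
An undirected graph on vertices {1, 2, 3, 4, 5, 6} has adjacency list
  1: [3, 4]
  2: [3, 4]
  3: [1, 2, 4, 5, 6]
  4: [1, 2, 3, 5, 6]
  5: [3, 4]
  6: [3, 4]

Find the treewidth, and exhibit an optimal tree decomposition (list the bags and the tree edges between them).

The largest bag has 3 vertices, giving width 2; this decomposition certifies tw(G) ≤ 2. On the other hand G contains the 3-clique {1, 3, 4}. A clique must lie in a single bag of any decomposition, so no decomposition can have width below 2. Therefore the treewidth is 2.

Treewidth 2.
One optimal decomposition is:
Bags: B1 = {1, 3, 4}  B2 = {3, 4, 5}  B3 = {2, 3, 4}  B4 = {3, 4, 6}
Tree: B1–B2, B1–B3, B2–B4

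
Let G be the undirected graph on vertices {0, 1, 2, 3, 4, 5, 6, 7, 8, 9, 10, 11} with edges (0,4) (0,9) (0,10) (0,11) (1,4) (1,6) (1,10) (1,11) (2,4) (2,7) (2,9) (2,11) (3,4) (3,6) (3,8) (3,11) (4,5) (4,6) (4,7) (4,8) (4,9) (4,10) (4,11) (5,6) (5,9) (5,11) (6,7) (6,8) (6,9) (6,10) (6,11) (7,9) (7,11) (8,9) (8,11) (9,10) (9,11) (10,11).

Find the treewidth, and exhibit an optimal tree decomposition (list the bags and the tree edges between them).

Treewidth 4.
Bags: B1 = {4, 5, 6, 9, 11}  B2 = {4, 6, 7, 9, 11}  B3 = {4, 6, 8, 9, 11}  B4 = {4, 6, 9, 10, 11}  B5 = {0, 4, 9, 10, 11}  B6 = {1, 4, 6, 10, 11}  B7 = {2, 4, 7, 9, 11}  B8 = {3, 4, 6, 8, 11}
Tree: B1–B2, B2–B3, B3–B4, B4–B5, B4–B6, B2–B7, B3–B8

Each bag holds 5 vertices, so the decomposition has width 4, which upper-bounds the treewidth. For the lower bound, the 5 vertices {0, 4, 9, 10, 11} are pairwise adjacent, and any tree decomposition puts a clique entirely inside one bag — forcing width ≥ 4. Therefore the treewidth is 4.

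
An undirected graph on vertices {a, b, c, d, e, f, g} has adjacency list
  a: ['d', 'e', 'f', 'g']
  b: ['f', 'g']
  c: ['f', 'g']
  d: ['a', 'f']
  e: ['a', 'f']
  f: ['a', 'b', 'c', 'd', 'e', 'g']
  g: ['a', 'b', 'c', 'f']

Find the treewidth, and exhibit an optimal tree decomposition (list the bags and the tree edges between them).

The largest bag has 3 vertices, giving width 2; this decomposition certifies tw(G) ≤ 2. For the lower bound, the 3 vertices {a, d, f} are pairwise adjacent, and any tree decomposition puts a clique entirely inside one bag — forcing width ≥ 2. Hence tw(G) = 2 exactly.

Treewidth 2.
One such decomposition:
Bags: B1 = {b, f, g}  B2 = {a, f, g}  B3 = {a, d, f}  B4 = {a, e, f}  B5 = {c, f, g}
Tree: B1–B2, B2–B3, B2–B4, B2–B5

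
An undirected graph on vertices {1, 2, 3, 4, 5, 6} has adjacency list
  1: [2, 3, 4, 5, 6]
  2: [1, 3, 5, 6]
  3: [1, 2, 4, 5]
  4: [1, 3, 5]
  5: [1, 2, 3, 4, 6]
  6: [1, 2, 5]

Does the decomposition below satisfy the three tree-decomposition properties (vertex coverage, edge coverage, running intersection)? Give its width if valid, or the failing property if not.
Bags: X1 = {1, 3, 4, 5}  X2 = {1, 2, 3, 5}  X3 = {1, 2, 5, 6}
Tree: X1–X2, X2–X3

Yes; width 3.

Every vertex of G appears in some bag (union = {1, 2, 3, 4, 5, 6}); every edge is covered by a bag; and for each vertex v the set of bags containing v is connected in the bag tree. The decomposition is therefore valid. The largest bag has 4 vertices, so the width is 3.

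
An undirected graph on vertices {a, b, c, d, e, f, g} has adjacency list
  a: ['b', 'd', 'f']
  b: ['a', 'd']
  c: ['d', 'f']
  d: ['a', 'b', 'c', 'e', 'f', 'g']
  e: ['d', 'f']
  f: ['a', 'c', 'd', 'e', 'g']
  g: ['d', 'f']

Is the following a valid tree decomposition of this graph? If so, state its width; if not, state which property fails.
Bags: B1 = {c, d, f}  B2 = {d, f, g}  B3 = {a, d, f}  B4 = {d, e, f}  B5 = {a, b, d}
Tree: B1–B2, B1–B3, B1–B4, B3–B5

Vertex coverage: the bags together contain {a, b, c, d, e, f, g}, the full vertex set. Edge coverage: each edge of G has both endpoints in at least one bag. Running intersection: for every vertex, the bags containing it form a connected subtree. All three properties hold, so this is a valid tree decomposition of width max|bag| − 1 = 2, and hence tw(G) ≤ 2.

Yes; width 2.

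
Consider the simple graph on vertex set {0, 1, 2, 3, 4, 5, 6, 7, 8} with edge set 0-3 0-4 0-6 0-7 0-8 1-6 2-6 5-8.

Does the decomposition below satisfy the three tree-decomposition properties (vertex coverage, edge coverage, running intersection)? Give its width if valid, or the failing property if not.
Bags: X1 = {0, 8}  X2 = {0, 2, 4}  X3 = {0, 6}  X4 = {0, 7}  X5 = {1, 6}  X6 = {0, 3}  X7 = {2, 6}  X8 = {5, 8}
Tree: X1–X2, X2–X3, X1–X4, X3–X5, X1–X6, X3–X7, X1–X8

A tree decomposition must satisfy three properties: every vertex lies in some bag; for every edge, both endpoints lie together in some bag; and for every vertex, the bags containing it form a connected subtree. Here bags containing vertex 2 are not connected in the tree, so the decomposition is invalid.

No — bags containing vertex 2 are not connected in the tree.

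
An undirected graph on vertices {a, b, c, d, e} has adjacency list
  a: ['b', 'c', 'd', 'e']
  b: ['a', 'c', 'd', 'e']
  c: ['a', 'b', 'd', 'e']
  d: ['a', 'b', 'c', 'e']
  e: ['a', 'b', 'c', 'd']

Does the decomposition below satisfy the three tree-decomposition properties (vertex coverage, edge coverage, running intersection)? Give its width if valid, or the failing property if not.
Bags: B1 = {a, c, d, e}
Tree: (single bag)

No — vertex b appears in no bag.

A tree decomposition must satisfy three properties: every vertex lies in some bag; for every edge, both endpoints lie together in some bag; and for every vertex, the bags containing it form a connected subtree. Here vertex b appears in no bag, so the decomposition is invalid.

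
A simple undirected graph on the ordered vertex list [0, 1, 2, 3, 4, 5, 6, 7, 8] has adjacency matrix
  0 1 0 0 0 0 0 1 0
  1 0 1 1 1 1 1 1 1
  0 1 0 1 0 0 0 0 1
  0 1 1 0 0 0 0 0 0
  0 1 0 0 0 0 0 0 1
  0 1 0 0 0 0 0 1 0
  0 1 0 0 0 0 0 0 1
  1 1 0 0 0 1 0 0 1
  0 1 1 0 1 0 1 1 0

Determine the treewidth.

A width-2 tree decomposition is:
Bags: B1 = {1, 5, 7}  B2 = {0, 1, 7}  B3 = {1, 7, 8}  B4 = {1, 2, 8}  B5 = {1, 2, 3}  B6 = {1, 6, 8}  B7 = {1, 4, 8}
Tree: B1–B2, B2–B3, B3–B4, B4–B5, B3–B6, B3–B7
Each bag holds 3 vertices, so the decomposition has width 2, which upper-bounds the treewidth. On the other hand G contains the 3-clique {0, 1, 7}. A clique must lie in a single bag of any decomposition, so no decomposition can have width below 2. The upper and lower bounds meet at 2, so that is the treewidth.

2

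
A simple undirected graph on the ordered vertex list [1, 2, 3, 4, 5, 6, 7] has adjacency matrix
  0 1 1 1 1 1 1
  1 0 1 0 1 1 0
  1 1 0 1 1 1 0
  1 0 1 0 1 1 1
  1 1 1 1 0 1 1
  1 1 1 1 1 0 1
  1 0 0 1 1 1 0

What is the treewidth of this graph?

A width-4 tree decomposition is:
Bags: B1 = {1, 4, 5, 6, 7}  B2 = {1, 3, 4, 5, 6}  B3 = {1, 2, 3, 5, 6}
Tree: B1–B2, B2–B3
Each bag holds 5 vertices, so the decomposition has width 4, which upper-bounds the treewidth. Conversely, {1, 2, 3, 5, 6} is a clique of size 5, and the vertices of any clique must share a bag in every tree decomposition; so some bag has ≥ 5 vertices and tw(G) ≥ 4. Hence tw(G) = 4 exactly.

4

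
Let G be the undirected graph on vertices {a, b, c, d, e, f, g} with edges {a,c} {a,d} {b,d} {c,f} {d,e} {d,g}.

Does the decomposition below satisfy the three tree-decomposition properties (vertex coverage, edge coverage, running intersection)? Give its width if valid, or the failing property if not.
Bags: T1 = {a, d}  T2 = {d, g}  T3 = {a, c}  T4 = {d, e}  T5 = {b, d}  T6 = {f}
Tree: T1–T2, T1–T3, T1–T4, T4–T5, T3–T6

No — edge (c,f) lies in no bag.

A tree decomposition must satisfy three properties: every vertex lies in some bag; for every edge, both endpoints lie together in some bag; and for every vertex, the bags containing it form a connected subtree. Here edge (c,f) lies in no bag, so the decomposition is invalid.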